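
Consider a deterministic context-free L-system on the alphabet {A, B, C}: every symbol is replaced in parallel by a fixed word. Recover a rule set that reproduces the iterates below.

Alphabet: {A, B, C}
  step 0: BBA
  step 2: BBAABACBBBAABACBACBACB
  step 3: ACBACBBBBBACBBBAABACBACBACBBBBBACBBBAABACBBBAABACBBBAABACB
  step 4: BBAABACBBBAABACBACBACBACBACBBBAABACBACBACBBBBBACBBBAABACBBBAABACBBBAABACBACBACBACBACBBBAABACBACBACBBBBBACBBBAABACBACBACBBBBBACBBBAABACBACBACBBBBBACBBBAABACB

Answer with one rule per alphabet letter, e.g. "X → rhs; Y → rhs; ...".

  step 3 ⇒ step 4: ACBACBBBBBACBBBAABACBACBACBBBBBACBBBAABACBBBAABACBBBAABACB ⇒ BB·AAB·ACB·BB·AAB·ACB·ACB·ACB·ACB·ACB·BB·AAB·ACB·ACB·ACB·BB·BB·ACB·BB·AAB·ACB·BB·AAB·ACB·BB·AAB·ACB·ACB·ACB·ACB·ACB·BB·AAB·ACB·ACB·ACB·BB·BB·ACB·BB·AAB·ACB·ACB·ACB·BB·BB·ACB·BB·AAB·ACB·ACB·ACB·BB·BB·ACB·BB·AAB·ACB
    A ↦ BB
    B ↦ ACB
    C ↦ AAB

A->BB, B->ACB, C->AAB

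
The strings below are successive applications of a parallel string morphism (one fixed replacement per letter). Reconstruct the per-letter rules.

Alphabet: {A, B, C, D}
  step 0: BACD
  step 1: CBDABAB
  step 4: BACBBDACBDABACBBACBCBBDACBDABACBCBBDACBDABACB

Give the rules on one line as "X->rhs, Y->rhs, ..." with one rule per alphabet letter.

A->DA, B->CB, C->BA, D->B

  step 0 ⇒ step 1: BACD ⇒ CB·DA·BA·B
    A ↦ DA
    B ↦ CB
    C ↦ BA
    D ↦ B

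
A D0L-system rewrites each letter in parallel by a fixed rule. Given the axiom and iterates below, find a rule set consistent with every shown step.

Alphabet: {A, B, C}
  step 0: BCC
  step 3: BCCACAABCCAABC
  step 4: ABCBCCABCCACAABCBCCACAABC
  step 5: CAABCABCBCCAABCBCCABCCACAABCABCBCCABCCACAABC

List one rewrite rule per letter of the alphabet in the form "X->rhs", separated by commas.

A->CA, B->A, C->BC

  step 4 ⇒ step 5: ABCBCCABCCACAABCBCCACAABC ⇒ CA·A·BC·A·BC·BC·CA·A·BC·BC·CA·BC·CA·CA·A·BC·A·BC·BC·CA·BC·CA·CA·A·BC
    A ↦ CA
    B ↦ A
    C ↦ BC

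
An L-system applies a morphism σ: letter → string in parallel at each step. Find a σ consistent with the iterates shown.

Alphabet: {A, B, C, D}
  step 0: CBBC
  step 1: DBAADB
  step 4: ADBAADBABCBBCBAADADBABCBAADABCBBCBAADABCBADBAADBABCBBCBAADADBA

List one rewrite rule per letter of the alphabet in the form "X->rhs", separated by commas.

A->BCB, B->A, C->DB, D->AAD

  step 0 ⇒ step 1: CBBC ⇒ DB·A·A·DB
    B ↦ A
    C ↦ DB
    A ↦ BCB  (constrained at step 1)
    D ↦ AAD  (constrained at step 1)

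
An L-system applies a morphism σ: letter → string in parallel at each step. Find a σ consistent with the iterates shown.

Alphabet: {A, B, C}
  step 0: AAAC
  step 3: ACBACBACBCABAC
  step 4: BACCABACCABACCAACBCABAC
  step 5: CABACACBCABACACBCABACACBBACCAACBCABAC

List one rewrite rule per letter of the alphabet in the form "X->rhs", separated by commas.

A->B, B->CA, C->AC

  step 4 ⇒ step 5: BACCABACCABACCAACBCABAC ⇒ CA·B·AC·AC·B·CA·B·AC·AC·B·CA·B·AC·AC·B·B·AC·CA·AC·B·CA·B·AC
    A ↦ B
    B ↦ CA
    C ↦ AC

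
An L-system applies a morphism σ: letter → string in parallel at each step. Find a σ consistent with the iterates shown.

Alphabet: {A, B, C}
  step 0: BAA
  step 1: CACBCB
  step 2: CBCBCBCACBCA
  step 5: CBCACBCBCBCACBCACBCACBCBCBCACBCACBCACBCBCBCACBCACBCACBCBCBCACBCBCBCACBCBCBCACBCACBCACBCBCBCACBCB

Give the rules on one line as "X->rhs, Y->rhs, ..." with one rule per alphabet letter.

  step 1 ⇒ step 2: CACBCB ⇒ CB·CB·CB·CA·CB·CA
    A ↦ CB
    B ↦ CA
    C ↦ CB

A->CB, B->CA, C->CB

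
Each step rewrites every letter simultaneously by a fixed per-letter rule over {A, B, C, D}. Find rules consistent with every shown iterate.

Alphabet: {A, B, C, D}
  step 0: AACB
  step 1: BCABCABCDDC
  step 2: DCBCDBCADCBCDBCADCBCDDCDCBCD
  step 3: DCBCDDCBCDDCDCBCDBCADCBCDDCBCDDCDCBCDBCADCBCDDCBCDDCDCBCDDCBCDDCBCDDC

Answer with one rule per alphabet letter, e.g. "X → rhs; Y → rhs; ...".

A->BCA, B->DC, C->BCD, D->DC

  step 2 ⇒ step 3: DCBCDBCADCBCDBCADCBCDDCDCBCD ⇒ DC·BCD·DC·BCD·DC·DC·BCD·BCA·DC·BCD·DC·BCD·DC·DC·BCD·BCA·DC·BCD·DC·BCD·DC·DC·BCD·DC·BCD·DC·BCD·DC
    A ↦ BCA
    B ↦ DC
    C ↦ BCD
    D ↦ DC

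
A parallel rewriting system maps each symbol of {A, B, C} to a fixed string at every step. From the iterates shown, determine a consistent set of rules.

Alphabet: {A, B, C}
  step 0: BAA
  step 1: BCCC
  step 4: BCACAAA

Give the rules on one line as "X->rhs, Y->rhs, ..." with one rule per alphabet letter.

A->C, B->BC, C->A

  step 0 ⇒ step 1: BAA ⇒ BC·C·C
    A ↦ C
    B ↦ BC
    C ↦ A  (constrained at step 1)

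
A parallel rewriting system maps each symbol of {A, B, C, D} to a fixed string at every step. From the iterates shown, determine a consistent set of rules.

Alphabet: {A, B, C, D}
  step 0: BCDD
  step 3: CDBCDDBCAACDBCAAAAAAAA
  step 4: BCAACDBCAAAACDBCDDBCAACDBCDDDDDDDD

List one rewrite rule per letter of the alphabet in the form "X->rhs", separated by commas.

  step 3 ⇒ step 4: CDBCDDBCAACDBCAAAAAAAA ⇒ BC·AA·CD·BC·AA·AA·CD·BC·D·D·BC·AA·CD·BC·D·D·D·D·D·D·D·D
    A ↦ D
    B ↦ CD
    C ↦ BC
    D ↦ AA

A->D, B->CD, C->BC, D->AA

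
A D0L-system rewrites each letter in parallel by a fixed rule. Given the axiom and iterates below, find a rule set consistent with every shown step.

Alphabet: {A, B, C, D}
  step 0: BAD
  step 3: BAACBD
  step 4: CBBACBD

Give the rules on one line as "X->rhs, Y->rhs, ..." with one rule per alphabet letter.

A->B, B->C, C->A, D->BD

  step 3 ⇒ step 4: BAACBD ⇒ C·B·B·A·C·BD
    A ↦ B
    B ↦ C
    C ↦ A
    D ↦ BD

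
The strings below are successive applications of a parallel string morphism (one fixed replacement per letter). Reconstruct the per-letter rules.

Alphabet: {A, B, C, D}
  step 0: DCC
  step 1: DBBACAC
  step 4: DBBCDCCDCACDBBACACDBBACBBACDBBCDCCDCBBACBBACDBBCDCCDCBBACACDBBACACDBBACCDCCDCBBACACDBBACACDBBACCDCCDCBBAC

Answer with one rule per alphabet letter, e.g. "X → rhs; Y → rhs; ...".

  step 0 ⇒ step 1: DCC ⇒ DBB·AC·AC
    C ↦ AC
    D ↦ DBB
    A ↦ BB  (constrained at step 1)
    B ↦ CDC  (constrained at step 1)

A->BB, B->CDC, C->AC, D->DBB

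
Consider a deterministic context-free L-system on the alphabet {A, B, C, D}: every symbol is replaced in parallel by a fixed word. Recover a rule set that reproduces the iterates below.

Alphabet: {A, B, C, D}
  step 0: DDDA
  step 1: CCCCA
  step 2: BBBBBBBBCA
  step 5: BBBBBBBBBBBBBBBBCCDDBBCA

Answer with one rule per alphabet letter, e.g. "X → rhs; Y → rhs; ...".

  step 1 ⇒ step 2: CCCCA ⇒ BB·BB·BB·BB·CA
    A ↦ CA
    C ↦ BB
    B ↦ D  (constrained at step 2)
  step 0 ⇒ step 1: DDDA ⇒ C·C·C·CA
    D ↦ C

A->CA, B->D, C->BB, D->C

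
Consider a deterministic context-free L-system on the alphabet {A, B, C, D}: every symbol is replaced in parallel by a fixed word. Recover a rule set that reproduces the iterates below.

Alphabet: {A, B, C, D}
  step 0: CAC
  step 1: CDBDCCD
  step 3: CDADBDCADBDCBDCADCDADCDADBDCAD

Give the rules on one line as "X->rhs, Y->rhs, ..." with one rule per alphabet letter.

  step 0 ⇒ step 1: CAC ⇒ CD·BDC·CD
    A ↦ BDC
    C ↦ CD
    B ↦ A  (constrained at step 1)
    D ↦ AD  (constrained at step 1)

A->BDC, B->A, C->CD, D->AD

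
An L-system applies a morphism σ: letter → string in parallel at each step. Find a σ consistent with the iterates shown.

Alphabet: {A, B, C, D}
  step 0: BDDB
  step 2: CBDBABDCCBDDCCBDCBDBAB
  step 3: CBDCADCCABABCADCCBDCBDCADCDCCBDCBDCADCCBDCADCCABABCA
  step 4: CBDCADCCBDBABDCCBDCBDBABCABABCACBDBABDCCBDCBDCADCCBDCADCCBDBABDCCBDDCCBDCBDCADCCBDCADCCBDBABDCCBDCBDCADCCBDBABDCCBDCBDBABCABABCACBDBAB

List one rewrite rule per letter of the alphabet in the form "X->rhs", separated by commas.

  step 3 ⇒ step 4: CBDCADCCABABCADCCBDCBDCADCDCCBDCBDCADCCBDCADCCABABCA ⇒ CBD·CA·DC·CBD·BAB·DC·CBD·CBD·BAB·CA·BAB·CA·CBD·BAB·DC·CBD·CBD·CA·DC·CBD·CA·DC·CBD·BAB·DC·CBD·DC·CBD·CBD·CA·DC·CBD·CA·DC·CBD·BAB·DC·CBD·CBD·CA·DC·CBD·BAB·DC·CBD·CBD·BAB·CA·BAB·CA·CBD·BAB
    A ↦ BAB
    B ↦ CA
    C ↦ CBD
    D ↦ DC

A->BAB, B->CA, C->CBD, D->DC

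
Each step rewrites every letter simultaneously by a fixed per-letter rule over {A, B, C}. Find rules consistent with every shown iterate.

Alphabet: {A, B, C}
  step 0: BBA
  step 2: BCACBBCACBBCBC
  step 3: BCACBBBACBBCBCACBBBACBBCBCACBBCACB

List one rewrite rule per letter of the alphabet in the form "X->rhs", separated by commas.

  step 2 ⇒ step 3: BCACBBCACBBCBC ⇒ BC·ACB·BB·ACB·BC·BC·ACB·BB·ACB·BC·BC·ACB·BC·ACB
    A ↦ BB
    B ↦ BC
    C ↦ ACB

A->BB, B->BC, C->ACB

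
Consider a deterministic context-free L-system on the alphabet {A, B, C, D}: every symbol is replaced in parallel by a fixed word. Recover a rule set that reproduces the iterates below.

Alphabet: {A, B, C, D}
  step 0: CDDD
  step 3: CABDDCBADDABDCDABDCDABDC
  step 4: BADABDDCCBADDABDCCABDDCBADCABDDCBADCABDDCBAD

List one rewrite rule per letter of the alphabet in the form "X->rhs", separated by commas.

  step 3 ⇒ step 4: CABDDCBADDABDCDABDCDABDC ⇒ BAD·ABD·D·C·C·BAD·D·ABD·C·C·ABD·D·C·BAD·C·ABD·D·C·BAD·C·ABD·D·C·BAD
    A ↦ ABD
    B ↦ D
    C ↦ BAD
    D ↦ C

A->ABD, B->D, C->BAD, D->C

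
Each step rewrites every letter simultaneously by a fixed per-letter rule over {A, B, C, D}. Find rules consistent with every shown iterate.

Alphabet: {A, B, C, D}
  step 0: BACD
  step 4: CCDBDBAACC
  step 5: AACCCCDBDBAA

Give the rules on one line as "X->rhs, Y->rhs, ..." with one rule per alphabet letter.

  step 4 ⇒ step 5: CCDBDBAACC ⇒ A·A·C·C·C·C·DB·DB·A·A
    A ↦ DB
    B ↦ C
    C ↦ A
    D ↦ C

A->DB, B->C, C->A, D->C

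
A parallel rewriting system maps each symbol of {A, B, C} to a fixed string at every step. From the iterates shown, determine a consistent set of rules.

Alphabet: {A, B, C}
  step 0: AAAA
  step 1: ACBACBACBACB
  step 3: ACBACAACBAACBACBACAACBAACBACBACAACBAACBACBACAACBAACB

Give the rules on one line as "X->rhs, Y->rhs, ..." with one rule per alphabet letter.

  step 0 ⇒ step 1: AAAA ⇒ ACB·ACB·ACB·ACB
    A ↦ ACB
    B ↦ CA  (constrained at step 1)
    C ↦ A  (constrained at step 1)

A->ACB, B->CA, C->A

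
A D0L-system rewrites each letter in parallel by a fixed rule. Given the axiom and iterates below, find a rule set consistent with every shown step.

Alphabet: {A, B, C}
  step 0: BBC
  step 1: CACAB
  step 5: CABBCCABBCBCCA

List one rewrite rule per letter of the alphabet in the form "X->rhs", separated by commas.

A->C, B->CA, C->B

  step 0 ⇒ step 1: BBC ⇒ CA·CA·B
    B ↦ CA
    C ↦ B
    A ↦ C  (constrained at step 1)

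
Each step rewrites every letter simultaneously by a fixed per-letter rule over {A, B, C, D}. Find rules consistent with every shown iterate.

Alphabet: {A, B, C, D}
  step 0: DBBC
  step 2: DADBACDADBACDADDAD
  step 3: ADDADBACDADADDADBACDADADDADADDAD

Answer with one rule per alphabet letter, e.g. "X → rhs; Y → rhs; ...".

  step 2 ⇒ step 3: DADBACDADBACDADDAD ⇒ AD·D·AD·BAC·D·AD·AD·D·AD·BAC·D·AD·AD·D·AD·AD·D·AD
    A ↦ D
    B ↦ BAC
    C ↦ AD
    D ↦ AD

A->D, B->BAC, C->AD, D->AD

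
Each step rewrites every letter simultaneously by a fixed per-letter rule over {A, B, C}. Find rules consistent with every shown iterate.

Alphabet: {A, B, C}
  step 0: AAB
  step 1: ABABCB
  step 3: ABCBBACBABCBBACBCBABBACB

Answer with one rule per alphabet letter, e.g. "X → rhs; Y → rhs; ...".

  step 0 ⇒ step 1: AAB ⇒ AB·AB·CB
    A ↦ AB
    B ↦ CB
    C ↦ BA  (constrained at step 1)

A->AB, B->CB, C->BA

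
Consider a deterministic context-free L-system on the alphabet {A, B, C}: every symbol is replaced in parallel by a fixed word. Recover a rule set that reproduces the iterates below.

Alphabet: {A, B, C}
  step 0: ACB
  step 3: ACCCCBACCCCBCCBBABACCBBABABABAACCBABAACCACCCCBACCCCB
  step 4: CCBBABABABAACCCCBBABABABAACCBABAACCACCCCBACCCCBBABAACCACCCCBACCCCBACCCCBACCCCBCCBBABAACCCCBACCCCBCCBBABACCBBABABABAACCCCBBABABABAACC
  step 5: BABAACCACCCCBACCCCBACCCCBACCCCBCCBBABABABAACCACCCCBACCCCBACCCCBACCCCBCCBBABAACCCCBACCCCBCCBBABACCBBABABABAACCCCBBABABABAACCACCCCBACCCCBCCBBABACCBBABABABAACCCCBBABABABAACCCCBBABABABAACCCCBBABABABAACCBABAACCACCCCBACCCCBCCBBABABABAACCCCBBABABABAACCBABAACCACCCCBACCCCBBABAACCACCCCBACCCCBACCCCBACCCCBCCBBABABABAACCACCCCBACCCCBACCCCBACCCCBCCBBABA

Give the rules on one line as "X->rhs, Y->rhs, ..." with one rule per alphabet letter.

  step 4 ⇒ step 5: CCBBABABABAACCCCBBABABABAACCBABAACCACCCCBACCCCBBABAACCACCCCBACCCCBACCCCBACCCCBCCBBABAACCCCBACCCCBCCBBABACCBBABABABAACCCCBBABABABAACC ⇒ BA·BA·ACC·ACC·CCB·ACC·CCB·ACC·CCB·ACC·CCB·CCB·BA·BA·BA·BA·ACC·ACC·CCB·ACC·CCB·ACC·CCB·ACC·CCB·CCB·BA·BA·ACC·CCB·ACC·CCB·CCB·BA·BA·CCB·BA·BA·BA·BA·ACC·CCB·BA·BA·BA·BA·ACC·ACC·CCB·ACC·CCB·CCB·BA·BA·CCB·BA·BA·BA·BA·ACC·CCB·BA·BA·BA·BA·ACC·CCB·BA·BA·BA·BA·ACC·CCB·BA·BA·BA·BA·ACC·BA·BA·ACC·ACC·CCB·ACC·CCB·CCB·BA·BA·BA·BA·ACC·CCB·BA·BA·BA·BA·ACC·BA·BA·ACC·ACC·CCB·ACC·CCB·BA·BA·ACC·ACC·CCB·ACC·CCB·ACC·CCB·ACC·CCB·CCB·BA·BA·BA·BA·ACC·ACC·CCB·ACC·CCB·ACC·CCB·ACC·CCB·CCB·BA·BA
    A ↦ CCB
    B ↦ ACC
    C ↦ BA

A->CCB, B->ACC, C->BA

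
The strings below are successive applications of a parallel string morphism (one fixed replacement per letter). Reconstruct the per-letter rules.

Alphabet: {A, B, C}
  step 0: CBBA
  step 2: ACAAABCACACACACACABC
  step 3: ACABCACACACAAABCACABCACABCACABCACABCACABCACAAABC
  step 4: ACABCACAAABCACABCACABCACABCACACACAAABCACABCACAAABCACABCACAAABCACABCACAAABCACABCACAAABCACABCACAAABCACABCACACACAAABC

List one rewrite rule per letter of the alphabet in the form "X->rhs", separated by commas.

A->AC, B->AA, C->ABC

  step 3 ⇒ step 4: ACABCACACACAAABCACABCACABCACABCACABCACABCACAAABC ⇒ AC·ABC·AC·AA·ABC·AC·ABC·AC·ABC·AC·ABC·AC·AC·AC·AA·ABC·AC·ABC·AC·AA·ABC·AC·ABC·AC·AA·ABC·AC·ABC·AC·AA·ABC·AC·ABC·AC·AA·ABC·AC·ABC·AC·AA·ABC·AC·ABC·AC·AC·AC·AA·ABC
    A ↦ AC
    B ↦ AA
    C ↦ ABC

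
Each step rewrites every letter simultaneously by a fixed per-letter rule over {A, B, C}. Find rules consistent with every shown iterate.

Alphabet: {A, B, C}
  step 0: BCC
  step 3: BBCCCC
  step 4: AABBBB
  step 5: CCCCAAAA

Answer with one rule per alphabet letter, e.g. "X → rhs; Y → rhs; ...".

  step 4 ⇒ step 5: AABBBB ⇒ CC·CC·A·A·A·A
    A ↦ CC
    B ↦ A
  step 3 ⇒ step 4: BBCCCC ⇒ A·A·B·B·B·B
    C ↦ B

A->CC, B->A, C->B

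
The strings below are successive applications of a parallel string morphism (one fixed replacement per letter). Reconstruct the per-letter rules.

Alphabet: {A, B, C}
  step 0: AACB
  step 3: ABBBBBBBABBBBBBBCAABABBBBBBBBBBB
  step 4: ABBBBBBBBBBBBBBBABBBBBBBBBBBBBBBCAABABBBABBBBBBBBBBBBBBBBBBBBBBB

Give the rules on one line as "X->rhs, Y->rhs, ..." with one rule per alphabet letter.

  step 3 ⇒ step 4: ABBBBBBBABBBBBBBCAABABBBBBBBBBBB ⇒ AB·BB·BB·BB·BB·BB·BB·BB·AB·BB·BB·BB·BB·BB·BB·BB·CA·AB·AB·BB·AB·BB·BB·BB·BB·BB·BB·BB·BB·BB·BB·BB
    A ↦ AB
    B ↦ BB
    C ↦ CA

A->AB, B->BB, C->CA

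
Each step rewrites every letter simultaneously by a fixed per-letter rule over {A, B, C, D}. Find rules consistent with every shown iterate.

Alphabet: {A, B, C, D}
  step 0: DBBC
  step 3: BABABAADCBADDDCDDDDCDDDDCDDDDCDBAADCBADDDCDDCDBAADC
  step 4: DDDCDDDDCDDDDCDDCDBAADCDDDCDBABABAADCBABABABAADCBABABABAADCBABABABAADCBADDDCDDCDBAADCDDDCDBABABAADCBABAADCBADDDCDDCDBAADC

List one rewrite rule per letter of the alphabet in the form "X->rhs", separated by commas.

  step 3 ⇒ step 4: BABABAADCBADDDCDDDDCDDDDCDDDDCDBAADCBADDDCDDCDBAADC ⇒ DD·DCD·DD·DCD·DD·DCD·DCD·BA·ADC·DD·DCD·BA·BA·BA·ADC·BA·BA·BA·BA·ADC·BA·BA·BA·BA·ADC·BA·BA·BA·BA·ADC·BA·DD·DCD·DCD·BA·ADC·DD·DCD·BA·BA·BA·ADC·BA·BA·ADC·BA·DD·DCD·DCD·BA·ADC
    A ↦ DCD
    B ↦ DD
    C ↦ ADC
    D ↦ BA

A->DCD, B->DD, C->ADC, D->BA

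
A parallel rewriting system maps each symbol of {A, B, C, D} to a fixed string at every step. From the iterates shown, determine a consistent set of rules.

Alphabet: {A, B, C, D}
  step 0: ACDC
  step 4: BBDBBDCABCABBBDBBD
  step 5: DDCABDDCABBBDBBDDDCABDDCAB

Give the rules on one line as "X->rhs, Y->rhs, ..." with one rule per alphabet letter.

  step 4 ⇒ step 5: BBDBBDCABCABBBDBBD ⇒ D·D·CAB·D·D·CAB·B·B·D·B·B·D·D·D·CAB·D·D·CAB
    A ↦ B
    B ↦ D
    C ↦ B
    D ↦ CAB

A->B, B->D, C->B, D->CAB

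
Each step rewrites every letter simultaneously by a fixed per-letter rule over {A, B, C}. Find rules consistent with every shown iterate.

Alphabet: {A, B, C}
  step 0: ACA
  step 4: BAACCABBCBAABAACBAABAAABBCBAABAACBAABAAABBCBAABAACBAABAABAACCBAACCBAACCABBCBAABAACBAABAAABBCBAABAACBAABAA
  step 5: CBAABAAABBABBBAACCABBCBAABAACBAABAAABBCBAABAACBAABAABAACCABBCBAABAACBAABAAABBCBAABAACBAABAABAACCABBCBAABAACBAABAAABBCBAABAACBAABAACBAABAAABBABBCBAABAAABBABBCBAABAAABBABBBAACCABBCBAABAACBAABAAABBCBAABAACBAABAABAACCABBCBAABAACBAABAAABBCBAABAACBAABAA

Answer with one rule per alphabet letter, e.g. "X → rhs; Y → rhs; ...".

  step 4 ⇒ step 5: BAACCABBCBAABAACBAABAAABBCBAABAACBAABAAABBCBAABAACBAABAABAACCBAACCBAACCABBCBAABAACBAABAAABBCBAABAACBAABAA ⇒ C·BAA·BAA·ABB·ABB·BAA·C·C·ABB·C·BAA·BAA·C·BAA·BAA·ABB·C·BAA·BAA·C·BAA·BAA·BAA·C·C·ABB·C·BAA·BAA·C·BAA·BAA·ABB·C·BAA·BAA·C·BAA·BAA·BAA·C·C·ABB·C·BAA·BAA·C·BAA·BAA·ABB·C·BAA·BAA·C·BAA·BAA·C·BAA·BAA·ABB·ABB·C·BAA·BAA·ABB·ABB·C·BAA·BAA·ABB·ABB·BAA·C·C·ABB·C·BAA·BAA·C·BAA·BAA·ABB·C·BAA·BAA·C·BAA·BAA·BAA·C·C·ABB·C·BAA·BAA·C·BAA·BAA·ABB·C·BAA·BAA·C·BAA·BAA
    A ↦ BAA
    B ↦ C
    C ↦ ABB

A->BAA, B->C, C->ABB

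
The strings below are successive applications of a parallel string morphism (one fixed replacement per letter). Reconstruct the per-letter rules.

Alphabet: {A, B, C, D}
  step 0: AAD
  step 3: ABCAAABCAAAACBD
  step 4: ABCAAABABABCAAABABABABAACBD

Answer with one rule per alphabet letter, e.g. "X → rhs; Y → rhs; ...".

A->AB, B->C, C->AA, D->BD

  step 3 ⇒ step 4: ABCAAABCAAAACBD ⇒ AB·C·AA·AB·AB·AB·C·AA·AB·AB·AB·AB·AA·C·BD
    A ↦ AB
    B ↦ C
    C ↦ AA
    D ↦ BD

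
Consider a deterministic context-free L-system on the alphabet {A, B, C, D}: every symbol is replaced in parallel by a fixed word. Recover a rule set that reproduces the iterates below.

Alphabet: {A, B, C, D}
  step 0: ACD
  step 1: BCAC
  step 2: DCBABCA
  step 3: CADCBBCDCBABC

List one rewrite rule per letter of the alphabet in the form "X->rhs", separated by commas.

  step 2 ⇒ step 3: DCBABCA ⇒ C·A·DCB·BC·DCB·A·BC
    A ↦ BC
    B ↦ DCB
    C ↦ A
    D ↦ C

A->BC, B->DCB, C->A, D->C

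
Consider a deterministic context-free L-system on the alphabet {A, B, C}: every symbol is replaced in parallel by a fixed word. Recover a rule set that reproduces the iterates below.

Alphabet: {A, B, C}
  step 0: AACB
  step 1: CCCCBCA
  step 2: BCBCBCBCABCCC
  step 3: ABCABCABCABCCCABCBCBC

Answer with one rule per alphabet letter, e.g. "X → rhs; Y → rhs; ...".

A->CC, B->A, C->BC

  step 2 ⇒ step 3: BCBCBCBCABCCC ⇒ A·BC·A·BC·A·BC·A·BC·CC·A·BC·BC·BC
    A ↦ CC
    B ↦ A
    C ↦ BC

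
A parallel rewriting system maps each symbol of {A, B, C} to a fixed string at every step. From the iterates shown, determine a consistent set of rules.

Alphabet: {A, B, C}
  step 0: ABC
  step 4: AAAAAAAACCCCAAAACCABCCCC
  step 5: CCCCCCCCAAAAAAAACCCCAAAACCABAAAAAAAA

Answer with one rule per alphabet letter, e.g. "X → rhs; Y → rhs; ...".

  step 4 ⇒ step 5: AAAAAAAACCCCAAAACCABCCCC ⇒ C·C·C·C·C·C·C·C·AA·AA·AA·AA·C·C·C·C·AA·AA·C·CAB·AA·AA·AA·AA
    A ↦ C
    B ↦ CAB
    C ↦ AA

A->C, B->CAB, C->AA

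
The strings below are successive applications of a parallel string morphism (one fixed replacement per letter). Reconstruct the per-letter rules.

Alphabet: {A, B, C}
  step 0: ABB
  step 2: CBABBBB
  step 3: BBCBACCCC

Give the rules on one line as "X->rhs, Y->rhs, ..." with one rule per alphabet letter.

A->BA, B->C, C->BB

  step 2 ⇒ step 3: CBABBBB ⇒ BB·C·BA·C·C·C·C
    A ↦ BA
    B ↦ C
    C ↦ BB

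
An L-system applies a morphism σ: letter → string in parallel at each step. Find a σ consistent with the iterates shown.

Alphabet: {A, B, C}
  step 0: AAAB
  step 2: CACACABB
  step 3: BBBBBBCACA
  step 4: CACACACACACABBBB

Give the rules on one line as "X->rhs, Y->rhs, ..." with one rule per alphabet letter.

  step 3 ⇒ step 4: BBBBBBCACA ⇒ CA·CA·CA·CA·CA·CA·B·B·B·B
    A ↦ B
    B ↦ CA
    C ↦ B

A->B, B->CA, C->B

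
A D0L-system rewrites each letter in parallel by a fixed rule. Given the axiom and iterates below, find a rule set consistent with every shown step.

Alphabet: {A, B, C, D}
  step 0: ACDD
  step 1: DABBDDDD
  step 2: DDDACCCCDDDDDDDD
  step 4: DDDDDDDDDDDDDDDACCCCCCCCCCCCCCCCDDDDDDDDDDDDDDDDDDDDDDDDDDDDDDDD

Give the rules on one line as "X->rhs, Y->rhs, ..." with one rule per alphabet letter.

  step 1 ⇒ step 2: DABBDDDD ⇒ DD·DA·CC·CC·DD·DD·DD·DD
    A ↦ DA
    B ↦ CC
    D ↦ DD
  step 0 ⇒ step 1: ACDD ⇒ DA·BB·DD·DD
    C ↦ BB

A->DA, B->CC, C->BB, D->DD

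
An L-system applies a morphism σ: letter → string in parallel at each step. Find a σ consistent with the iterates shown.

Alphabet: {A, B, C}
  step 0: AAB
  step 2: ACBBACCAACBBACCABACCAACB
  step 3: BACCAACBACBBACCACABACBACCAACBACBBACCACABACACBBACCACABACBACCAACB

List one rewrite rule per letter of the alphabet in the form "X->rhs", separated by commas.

  step 2 ⇒ step 3: ACBBACCAACBBACCABACCAACB ⇒ BAC·CA·ACB·ACB·BAC·CA·CA·BAC·BAC·CA·ACB·ACB·BAC·CA·CA·BAC·ACB·BAC·CA·CA·BAC·BAC·CA·ACB
    A ↦ BAC
    B ↦ ACB
    C ↦ CA

A->BAC, B->ACB, C->CA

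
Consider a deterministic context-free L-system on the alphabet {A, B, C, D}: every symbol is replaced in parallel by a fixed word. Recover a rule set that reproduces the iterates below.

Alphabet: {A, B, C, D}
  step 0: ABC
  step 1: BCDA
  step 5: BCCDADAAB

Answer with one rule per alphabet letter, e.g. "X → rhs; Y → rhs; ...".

A->B, B->C, C->DA, D->A

  step 0 ⇒ step 1: ABC ⇒ B·C·DA
    A ↦ B
    B ↦ C
    C ↦ DA
    D ↦ A  (constrained at step 1)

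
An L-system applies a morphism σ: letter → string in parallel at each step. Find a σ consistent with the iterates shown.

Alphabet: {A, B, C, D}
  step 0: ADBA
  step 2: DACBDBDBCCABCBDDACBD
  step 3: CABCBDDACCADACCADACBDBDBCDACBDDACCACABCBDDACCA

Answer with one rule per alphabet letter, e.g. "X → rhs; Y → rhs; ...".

  step 2 ⇒ step 3: DACBDBDBCCABCBDDACBD ⇒ CA·BC·BD·DAC·CA·DAC·CA·DAC·BD·BD·BC·DAC·BD·DAC·CA·CA·BC·BD·DAC·CA
    A ↦ BC
    B ↦ DAC
    C ↦ BD
    D ↦ CA

A->BC, B->DAC, C->BD, D->CA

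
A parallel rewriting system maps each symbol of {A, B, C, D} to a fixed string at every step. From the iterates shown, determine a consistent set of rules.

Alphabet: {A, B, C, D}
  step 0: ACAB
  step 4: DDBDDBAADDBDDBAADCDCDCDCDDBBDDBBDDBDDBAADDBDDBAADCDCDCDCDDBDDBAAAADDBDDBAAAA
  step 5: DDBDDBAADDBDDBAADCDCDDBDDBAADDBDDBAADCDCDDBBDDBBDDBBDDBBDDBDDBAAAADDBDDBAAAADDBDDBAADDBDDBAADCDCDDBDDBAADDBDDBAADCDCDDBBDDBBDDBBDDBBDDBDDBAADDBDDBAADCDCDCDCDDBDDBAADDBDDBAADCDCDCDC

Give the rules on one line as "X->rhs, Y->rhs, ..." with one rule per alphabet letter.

A->DC, B->AA, C->B, D->DDB

  step 4 ⇒ step 5: DDBDDBAADDBDDBAADCDCDCDCDDBBDDBBDDBDDBAADDBDDBAADCDCDCDCDDBDDBAAAADDBDDBAAAA ⇒ DDB·DDB·AA·DDB·DDB·AA·DC·DC·DDB·DDB·AA·DDB·DDB·AA·DC·DC·DDB·B·DDB·B·DDB·B·DDB·B·DDB·DDB·AA·AA·DDB·DDB·AA·AA·DDB·DDB·AA·DDB·DDB·AA·DC·DC·DDB·DDB·AA·DDB·DDB·AA·DC·DC·DDB·B·DDB·B·DDB·B·DDB·B·DDB·DDB·AA·DDB·DDB·AA·DC·DC·DC·DC·DDB·DDB·AA·DDB·DDB·AA·DC·DC·DC·DC
    A ↦ DC
    B ↦ AA
    C ↦ B
    D ↦ DDB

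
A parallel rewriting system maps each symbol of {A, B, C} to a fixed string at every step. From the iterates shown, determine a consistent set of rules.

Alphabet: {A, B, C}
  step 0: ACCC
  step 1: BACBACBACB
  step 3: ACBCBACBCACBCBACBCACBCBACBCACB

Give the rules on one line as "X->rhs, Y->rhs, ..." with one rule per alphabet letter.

  step 0 ⇒ step 1: ACCC ⇒ B·ACB·ACB·ACB
    A ↦ B
    C ↦ ACB
    B ↦ C  (constrained at step 1)

A->B, B->C, C->ACB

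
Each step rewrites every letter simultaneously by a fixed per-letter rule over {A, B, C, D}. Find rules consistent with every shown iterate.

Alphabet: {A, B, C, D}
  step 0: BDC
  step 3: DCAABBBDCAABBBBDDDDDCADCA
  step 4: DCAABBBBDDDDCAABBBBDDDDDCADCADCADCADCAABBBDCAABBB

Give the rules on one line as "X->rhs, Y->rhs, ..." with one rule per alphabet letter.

A->B, B->D, C->ABB, D->DCA

  step 3 ⇒ step 4: DCAABBBDCAABBBBDDDDDCADCA ⇒ DCA·ABB·B·B·D·D·D·DCA·ABB·B·B·D·D·D·D·DCA·DCA·DCA·DCA·DCA·ABB·B·DCA·ABB·B
    A ↦ B
    B ↦ D
    C ↦ ABB
    D ↦ DCA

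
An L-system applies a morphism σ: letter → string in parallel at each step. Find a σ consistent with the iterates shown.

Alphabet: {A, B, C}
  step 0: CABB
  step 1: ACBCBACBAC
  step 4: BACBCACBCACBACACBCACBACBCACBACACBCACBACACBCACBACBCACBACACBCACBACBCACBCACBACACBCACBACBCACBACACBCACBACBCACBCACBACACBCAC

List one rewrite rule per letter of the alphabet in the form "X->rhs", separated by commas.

  step 0 ⇒ step 1: CABB ⇒ AC·BC·BAC·BAC
    A ↦ BC
    B ↦ BAC
    C ↦ AC

A->BC, B->BAC, C->AC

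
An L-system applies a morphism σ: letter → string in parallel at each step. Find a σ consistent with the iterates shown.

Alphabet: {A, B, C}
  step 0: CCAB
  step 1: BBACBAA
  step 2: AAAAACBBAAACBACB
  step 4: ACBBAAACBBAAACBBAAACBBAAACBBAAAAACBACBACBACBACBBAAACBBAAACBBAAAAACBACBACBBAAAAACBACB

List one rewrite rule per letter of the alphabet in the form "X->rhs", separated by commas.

A->ACB, B->AA, C->B

  step 1 ⇒ step 2: BBACBAA ⇒ AA·AA·ACB·B·AA·ACB·ACB
    A ↦ ACB
    B ↦ AA
    C ↦ B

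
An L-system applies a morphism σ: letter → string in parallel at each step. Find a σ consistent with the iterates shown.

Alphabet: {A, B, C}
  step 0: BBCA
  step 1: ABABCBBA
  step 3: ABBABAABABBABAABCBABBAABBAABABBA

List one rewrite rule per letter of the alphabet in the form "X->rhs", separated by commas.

  step 0 ⇒ step 1: BBCA ⇒ AB·AB·CB·BA
    A ↦ BA
    B ↦ AB
    C ↦ CB

A->BA, B->AB, C->CB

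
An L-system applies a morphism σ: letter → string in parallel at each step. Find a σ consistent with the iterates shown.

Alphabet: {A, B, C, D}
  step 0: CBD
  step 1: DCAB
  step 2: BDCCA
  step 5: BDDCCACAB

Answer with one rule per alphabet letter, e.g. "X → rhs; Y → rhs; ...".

A->C, B->CA, C->D, D->B

  step 1 ⇒ step 2: DCAB ⇒ B·D·C·CA
    A ↦ C
    B ↦ CA
    C ↦ D
    D ↦ B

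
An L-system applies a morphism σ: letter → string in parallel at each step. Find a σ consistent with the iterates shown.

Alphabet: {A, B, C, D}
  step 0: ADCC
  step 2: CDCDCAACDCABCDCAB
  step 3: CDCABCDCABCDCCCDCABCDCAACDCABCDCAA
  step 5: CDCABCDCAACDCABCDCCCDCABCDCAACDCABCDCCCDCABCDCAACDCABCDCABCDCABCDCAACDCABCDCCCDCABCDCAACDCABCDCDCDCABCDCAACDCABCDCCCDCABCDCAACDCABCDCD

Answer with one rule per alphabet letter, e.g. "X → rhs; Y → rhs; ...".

A->C, B->AA, C->CD, D->CAB

  step 2 ⇒ step 3: CDCDCAACDCABCDCAB ⇒ CD·CAB·CD·CAB·CD·C·C·CD·CAB·CD·C·AA·CD·CAB·CD·C·AA
    A ↦ C
    B ↦ AA
    C ↦ CD
    D ↦ CAB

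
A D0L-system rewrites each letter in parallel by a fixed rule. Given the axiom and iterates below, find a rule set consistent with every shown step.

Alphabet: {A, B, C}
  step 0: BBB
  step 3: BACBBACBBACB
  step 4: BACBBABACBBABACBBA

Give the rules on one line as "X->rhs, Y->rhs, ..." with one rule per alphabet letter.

A->C, B->BA, C->B

  step 3 ⇒ step 4: BACBBACBBACB ⇒ BA·C·B·BA·BA·C·B·BA·BA·C·B·BA
    A ↦ C
    B ↦ BA
    C ↦ B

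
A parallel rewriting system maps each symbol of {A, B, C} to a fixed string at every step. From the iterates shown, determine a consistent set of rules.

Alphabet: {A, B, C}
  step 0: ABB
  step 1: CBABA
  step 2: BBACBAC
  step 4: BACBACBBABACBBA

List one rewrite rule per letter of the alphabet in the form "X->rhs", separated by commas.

  step 1 ⇒ step 2: CBABA ⇒ B·BA·C·BA·C
    A ↦ C
    B ↦ BA
    C ↦ B

A->C, B->BA, C->B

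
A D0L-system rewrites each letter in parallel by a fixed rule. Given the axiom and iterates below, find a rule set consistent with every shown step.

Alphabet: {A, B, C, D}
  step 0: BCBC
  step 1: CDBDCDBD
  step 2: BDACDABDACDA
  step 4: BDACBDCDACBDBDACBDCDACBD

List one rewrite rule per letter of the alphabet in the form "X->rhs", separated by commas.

  step 1 ⇒ step 2: CDBDCDBD ⇒ BD·A·CD·A·BD·A·CD·A
    B ↦ CD
    C ↦ BD
    D ↦ A
    A ↦ C  (constrained at step 2)

A->C, B->CD, C->BD, D->A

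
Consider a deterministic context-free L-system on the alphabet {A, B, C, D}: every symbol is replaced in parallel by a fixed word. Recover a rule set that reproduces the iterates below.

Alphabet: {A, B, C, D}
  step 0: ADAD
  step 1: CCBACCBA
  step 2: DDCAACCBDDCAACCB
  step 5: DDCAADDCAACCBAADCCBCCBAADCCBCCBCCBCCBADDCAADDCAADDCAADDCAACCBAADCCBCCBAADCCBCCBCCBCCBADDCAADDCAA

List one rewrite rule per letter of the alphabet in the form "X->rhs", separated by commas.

  step 1 ⇒ step 2: CCBACCBA ⇒ D·D·CAA·CCB·D·D·CAA·CCB
    A ↦ CCB
    B ↦ CAA
    C ↦ D
  step 0 ⇒ step 1: ADAD ⇒ CCB·A·CCB·A
    D ↦ A

A->CCB, B->CAA, C->D, D->A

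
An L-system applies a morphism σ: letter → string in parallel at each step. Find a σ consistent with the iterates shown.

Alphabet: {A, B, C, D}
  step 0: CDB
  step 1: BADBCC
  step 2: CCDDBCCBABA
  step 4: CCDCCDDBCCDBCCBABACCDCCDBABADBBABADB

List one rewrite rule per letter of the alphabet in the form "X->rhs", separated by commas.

A->D, B->CC, C->BA, D->DB

  step 1 ⇒ step 2: BADBCC ⇒ CC·D·DB·CC·BA·BA
    A ↦ D
    B ↦ CC
    C ↦ BA
    D ↦ DB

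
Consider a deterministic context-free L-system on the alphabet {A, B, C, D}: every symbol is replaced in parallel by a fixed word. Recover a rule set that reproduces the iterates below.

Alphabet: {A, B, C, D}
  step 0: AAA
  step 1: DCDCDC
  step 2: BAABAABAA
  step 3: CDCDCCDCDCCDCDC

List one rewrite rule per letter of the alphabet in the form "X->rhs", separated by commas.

A->DC, B->C, C->AA, D->B

  step 2 ⇒ step 3: BAABAABAA ⇒ C·DC·DC·C·DC·DC·C·DC·DC
    A ↦ DC
    B ↦ C
  step 1 ⇒ step 2: DCDCDC ⇒ B·AA·B·AA·B·AA
    C ↦ AA
  step 1 ⇒ step 2: DCDCDC ⇒ B·AA·B·AA·B·AA
    D ↦ B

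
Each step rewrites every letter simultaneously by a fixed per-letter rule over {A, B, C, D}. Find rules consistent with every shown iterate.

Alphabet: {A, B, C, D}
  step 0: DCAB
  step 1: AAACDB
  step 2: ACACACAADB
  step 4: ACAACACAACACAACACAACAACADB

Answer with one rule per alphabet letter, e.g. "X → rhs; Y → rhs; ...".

A->AC, B->DB, C->A, D->A

  step 1 ⇒ step 2: AAACDB ⇒ AC·AC·AC·A·A·DB
    A ↦ AC
    B ↦ DB
    C ↦ A
    D ↦ A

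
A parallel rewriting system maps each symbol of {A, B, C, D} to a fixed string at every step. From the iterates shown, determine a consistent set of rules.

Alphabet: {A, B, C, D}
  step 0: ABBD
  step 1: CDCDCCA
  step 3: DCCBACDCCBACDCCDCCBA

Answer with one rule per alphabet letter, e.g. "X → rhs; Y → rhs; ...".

  step 0 ⇒ step 1: ABBD ⇒ C·DC·DC·CA
    A ↦ C
    B ↦ DC
    D ↦ CA
    C ↦ BA  (constrained at step 1)

A->C, B->DC, C->BA, D->CA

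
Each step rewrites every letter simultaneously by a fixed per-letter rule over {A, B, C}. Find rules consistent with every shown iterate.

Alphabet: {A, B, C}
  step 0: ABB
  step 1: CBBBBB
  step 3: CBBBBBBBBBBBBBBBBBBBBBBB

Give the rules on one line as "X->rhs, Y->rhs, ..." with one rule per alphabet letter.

  step 0 ⇒ step 1: ABB ⇒ CB·BB·BB
    A ↦ CB
    B ↦ BB
    C ↦ AB  (constrained at step 1)

A->CB, B->BB, C->AB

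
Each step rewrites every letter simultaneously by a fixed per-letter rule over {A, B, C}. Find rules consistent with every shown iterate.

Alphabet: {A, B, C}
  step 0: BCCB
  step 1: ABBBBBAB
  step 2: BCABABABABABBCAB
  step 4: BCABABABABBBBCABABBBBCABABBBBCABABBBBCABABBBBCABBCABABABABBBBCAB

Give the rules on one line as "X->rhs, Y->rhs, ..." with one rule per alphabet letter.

A->BC, B->AB, C->BB

  step 1 ⇒ step 2: ABBBBBAB ⇒ BC·AB·AB·AB·AB·AB·BC·AB
    A ↦ BC
    B ↦ AB
  step 0 ⇒ step 1: BCCB ⇒ AB·BB·BB·AB
    C ↦ BB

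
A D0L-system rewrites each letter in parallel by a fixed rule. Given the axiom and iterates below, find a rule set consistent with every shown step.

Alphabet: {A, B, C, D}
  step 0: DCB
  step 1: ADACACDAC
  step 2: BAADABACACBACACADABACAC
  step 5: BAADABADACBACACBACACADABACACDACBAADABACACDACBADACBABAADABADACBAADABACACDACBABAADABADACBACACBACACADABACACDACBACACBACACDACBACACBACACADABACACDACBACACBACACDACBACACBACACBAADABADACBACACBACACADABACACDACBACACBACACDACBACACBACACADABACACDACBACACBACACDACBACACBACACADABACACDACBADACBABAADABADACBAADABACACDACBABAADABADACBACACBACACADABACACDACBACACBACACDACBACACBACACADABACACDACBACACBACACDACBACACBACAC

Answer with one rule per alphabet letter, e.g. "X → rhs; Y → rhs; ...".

A->BA, B->DAC, C->CAC, D->ADA

  step 1 ⇒ step 2: ADACACDAC ⇒ BA·ADA·BA·CAC·BA·CAC·ADA·BA·CAC
    A ↦ BA
    C ↦ CAC
    D ↦ ADA
  step 0 ⇒ step 1: DCB ⇒ ADA·CAC·DAC
    B ↦ DAC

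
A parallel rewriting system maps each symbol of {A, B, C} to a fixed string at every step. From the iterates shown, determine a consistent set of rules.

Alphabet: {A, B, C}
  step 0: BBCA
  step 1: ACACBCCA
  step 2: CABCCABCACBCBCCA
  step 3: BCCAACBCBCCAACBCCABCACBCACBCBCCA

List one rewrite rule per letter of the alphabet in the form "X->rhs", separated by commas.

A->CA, B->AC, C->BC

  step 2 ⇒ step 3: CABCCABCACBCBCCA ⇒ BC·CA·AC·BC·BC·CA·AC·BC·CA·BC·AC·BC·AC·BC·BC·CA
    A ↦ CA
    B ↦ AC
    C ↦ BC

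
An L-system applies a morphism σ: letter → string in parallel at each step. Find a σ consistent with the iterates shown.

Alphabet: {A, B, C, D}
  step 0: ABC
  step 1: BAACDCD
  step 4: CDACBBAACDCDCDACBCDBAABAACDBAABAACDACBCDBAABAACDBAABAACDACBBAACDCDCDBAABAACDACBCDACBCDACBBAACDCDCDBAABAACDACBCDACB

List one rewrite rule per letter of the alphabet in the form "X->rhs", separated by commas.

  step 0 ⇒ step 1: ABC ⇒ BAA·CD·CD
    A ↦ BAA
    B ↦ CD
    C ↦ CD
    D ↦ ACB  (constrained at step 1)

A->BAA, B->CD, C->CD, D->ACB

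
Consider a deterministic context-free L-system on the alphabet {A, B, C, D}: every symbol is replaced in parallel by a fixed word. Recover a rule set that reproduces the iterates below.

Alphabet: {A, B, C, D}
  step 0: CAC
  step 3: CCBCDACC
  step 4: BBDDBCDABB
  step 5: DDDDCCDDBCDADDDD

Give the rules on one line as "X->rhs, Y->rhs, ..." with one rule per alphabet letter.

A->DA, B->DD, C->B, D->C

  step 4 ⇒ step 5: BBDDBCDABB ⇒ DD·DD·C·C·DD·B·C·DA·DD·DD
    A ↦ DA
    B ↦ DD
    C ↦ B
    D ↦ C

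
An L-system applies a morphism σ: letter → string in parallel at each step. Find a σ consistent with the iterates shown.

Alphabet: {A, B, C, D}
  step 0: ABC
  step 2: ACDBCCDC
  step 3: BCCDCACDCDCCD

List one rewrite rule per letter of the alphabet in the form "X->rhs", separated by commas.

  step 2 ⇒ step 3: ACDBCCDC ⇒ BC·CD·C·A·CD·CD·C·CD
    A ↦ BC
    B ↦ A
    C ↦ CD
    D ↦ C

A->BC, B->A, C->CD, D->C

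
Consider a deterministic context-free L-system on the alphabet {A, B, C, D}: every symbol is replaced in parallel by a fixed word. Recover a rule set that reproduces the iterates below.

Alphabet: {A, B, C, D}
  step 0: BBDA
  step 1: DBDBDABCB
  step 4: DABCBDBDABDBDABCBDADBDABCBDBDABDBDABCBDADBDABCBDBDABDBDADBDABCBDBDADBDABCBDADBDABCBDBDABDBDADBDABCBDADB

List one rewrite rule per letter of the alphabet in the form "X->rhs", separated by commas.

A->BCB, B->DB, C->DAB, D->DA

  step 0 ⇒ step 1: BBDA ⇒ DB·DB·DA·BCB
    A ↦ BCB
    B ↦ DB
    D ↦ DA
    C ↦ DAB  (constrained at step 1)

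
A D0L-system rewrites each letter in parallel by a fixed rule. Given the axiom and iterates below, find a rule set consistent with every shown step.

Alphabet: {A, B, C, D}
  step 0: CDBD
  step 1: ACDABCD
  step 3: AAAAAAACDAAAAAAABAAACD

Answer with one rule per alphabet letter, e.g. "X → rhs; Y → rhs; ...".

  step 0 ⇒ step 1: CDBD ⇒ A·CD·AB·CD
    B ↦ AB
    C ↦ A
    D ↦ CD
    A ↦ AA  (constrained at step 1)

A->AA, B->AB, C->A, D->CD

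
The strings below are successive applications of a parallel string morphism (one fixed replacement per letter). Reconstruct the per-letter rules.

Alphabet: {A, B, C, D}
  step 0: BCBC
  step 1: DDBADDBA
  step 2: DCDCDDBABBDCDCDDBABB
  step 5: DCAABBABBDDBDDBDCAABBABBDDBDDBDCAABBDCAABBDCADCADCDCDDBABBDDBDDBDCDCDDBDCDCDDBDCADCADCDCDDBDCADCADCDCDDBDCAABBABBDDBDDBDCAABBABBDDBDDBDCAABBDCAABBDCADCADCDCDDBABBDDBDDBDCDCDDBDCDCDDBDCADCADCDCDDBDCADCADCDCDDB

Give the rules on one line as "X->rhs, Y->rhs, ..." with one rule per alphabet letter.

A->ABB, B->DDB, C->A, D->DC

  step 1 ⇒ step 2: DDBADDBA ⇒ DC·DC·DDB·ABB·DC·DC·DDB·ABB
    A ↦ ABB
    B ↦ DDB
    D ↦ DC
  step 0 ⇒ step 1: BCBC ⇒ DDB·A·DDB·A
    C ↦ A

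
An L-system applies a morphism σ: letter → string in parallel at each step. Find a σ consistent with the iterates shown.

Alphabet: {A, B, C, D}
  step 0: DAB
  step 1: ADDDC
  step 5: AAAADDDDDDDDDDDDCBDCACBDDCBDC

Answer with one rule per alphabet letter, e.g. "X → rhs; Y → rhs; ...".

A->DD, B->DC, C->CB, D->A

  step 0 ⇒ step 1: DAB ⇒ A·DD·DC
    A ↦ DD
    B ↦ DC
    D ↦ A
    C ↦ CB  (constrained at step 1)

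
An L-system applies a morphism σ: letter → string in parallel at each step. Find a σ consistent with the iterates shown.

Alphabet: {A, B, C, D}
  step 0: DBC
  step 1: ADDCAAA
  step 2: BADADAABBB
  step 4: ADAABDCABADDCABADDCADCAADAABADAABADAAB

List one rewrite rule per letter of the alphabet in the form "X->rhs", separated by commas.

  step 1 ⇒ step 2: ADDCAAA ⇒ B·AD·AD·AA·B·B·B
    A ↦ B
    C ↦ AA
    D ↦ AD
  step 0 ⇒ step 1: DBC ⇒ AD·DCA·AA
    B ↦ DCA

A->B, B->DCA, C->AA, D->AD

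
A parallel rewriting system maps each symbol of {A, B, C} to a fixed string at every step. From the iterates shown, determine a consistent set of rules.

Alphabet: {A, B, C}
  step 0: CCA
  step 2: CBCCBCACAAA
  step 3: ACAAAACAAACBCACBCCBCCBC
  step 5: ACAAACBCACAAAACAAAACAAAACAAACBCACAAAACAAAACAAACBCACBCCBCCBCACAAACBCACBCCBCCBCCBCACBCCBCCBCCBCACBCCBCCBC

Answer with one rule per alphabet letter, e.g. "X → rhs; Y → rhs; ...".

  step 2 ⇒ step 3: CBCCBCACAAA ⇒ A·CAA·A·A·CAA·A·CBC·A·CBC·CBC·CBC
    A ↦ CBC
    B ↦ CAA
    C ↦ A

A->CBC, B->CAA, C->A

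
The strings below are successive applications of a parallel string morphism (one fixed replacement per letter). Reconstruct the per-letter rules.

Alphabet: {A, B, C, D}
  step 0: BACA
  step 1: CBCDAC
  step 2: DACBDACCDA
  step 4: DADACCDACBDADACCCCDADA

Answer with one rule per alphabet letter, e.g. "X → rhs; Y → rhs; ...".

A->C, B->CB, C->DA, D->C

  step 1 ⇒ step 2: CBCDAC ⇒ DA·CB·DA·C·C·DA
    A ↦ C
    B ↦ CB
    C ↦ DA
    D ↦ C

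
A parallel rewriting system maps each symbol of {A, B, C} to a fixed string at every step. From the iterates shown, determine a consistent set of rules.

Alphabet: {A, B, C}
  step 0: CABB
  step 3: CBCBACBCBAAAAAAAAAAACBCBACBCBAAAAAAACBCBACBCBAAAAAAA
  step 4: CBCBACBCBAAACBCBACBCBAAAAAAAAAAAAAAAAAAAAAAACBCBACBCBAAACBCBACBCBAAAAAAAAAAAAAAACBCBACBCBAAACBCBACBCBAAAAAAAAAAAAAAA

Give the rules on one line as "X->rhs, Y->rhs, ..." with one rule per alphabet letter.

A->AA, B->CBA, C->CB

  step 3 ⇒ step 4: CBCBACBCBAAAAAAAAAAACBCBACBCBAAAAAAACBCBACBCBAAAAAAA ⇒ CB·CBA·CB·CBA·AA·CB·CBA·CB·CBA·AA·AA·AA·AA·AA·AA·AA·AA·AA·AA·AA·CB·CBA·CB·CBA·AA·CB·CBA·CB·CBA·AA·AA·AA·AA·AA·AA·AA·CB·CBA·CB·CBA·AA·CB·CBA·CB·CBA·AA·AA·AA·AA·AA·AA·AA
    A ↦ AA
    B ↦ CBA
    C ↦ CB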